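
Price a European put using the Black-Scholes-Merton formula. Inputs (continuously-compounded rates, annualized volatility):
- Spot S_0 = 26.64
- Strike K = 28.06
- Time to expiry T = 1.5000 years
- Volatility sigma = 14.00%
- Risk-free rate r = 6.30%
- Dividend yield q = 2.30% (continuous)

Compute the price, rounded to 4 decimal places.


Answer: Price = 1.6498

Derivation:
d1 = (ln(S/K) + (r - q + 0.5*sigma^2) * T) / (sigma * sqrt(T)) = 0.13279017
d2 = d1 - sigma * sqrt(T) = -0.03867411
exp(-rT) = 0.90982773; exp(-qT) = 0.96608834
P = K * exp(-rT) * N(-d2) - S_0 * exp(-qT) * N(-d1)
N(-d1) = 0.44717966; N(-d2) = 0.51542489
P = 28.0600 * 0.90982773 * 0.51542489 - 26.6400 * 0.96608834 * 0.44717966 = 1.6498


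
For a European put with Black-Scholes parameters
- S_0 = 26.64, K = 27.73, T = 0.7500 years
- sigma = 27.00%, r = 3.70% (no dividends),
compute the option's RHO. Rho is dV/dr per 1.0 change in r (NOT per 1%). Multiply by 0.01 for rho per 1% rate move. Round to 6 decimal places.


Answer: Rho = -11.477349

Derivation:
d1 = 0.0640922352; d2 = -0.1697346238
phi(d1) = 0.3981237308; exp(-qT) = 1.0000000000; exp(-rT) = 0.9726314943
N(-d2) = 0.5673905784
Rho = -K*T*exp(-rT)*N(-d2) = -27.7300 * 0.7500 * 0.9726314943 * 0.5673905784 = -11.477349


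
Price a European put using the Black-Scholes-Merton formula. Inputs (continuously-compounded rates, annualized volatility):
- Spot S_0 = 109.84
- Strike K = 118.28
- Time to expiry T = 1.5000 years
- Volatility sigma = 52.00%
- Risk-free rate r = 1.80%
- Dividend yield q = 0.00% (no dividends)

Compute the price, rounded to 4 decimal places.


Answer: Price = 30.8222

Derivation:
d1 = (ln(S/K) + (r - q + 0.5*sigma^2) * T) / (sigma * sqrt(T)) = 0.24458794
d2 = d1 - sigma * sqrt(T) = -0.39227940
exp(-rT) = 0.97336124; exp(-qT) = 1.00000000
P = K * exp(-rT) * N(-d2) - S_0 * exp(-qT) * N(-d1)
N(-d1) = 0.40338775; N(-d2) = 0.65257411
P = 118.2800 * 0.97336124 * 0.65257411 - 109.8400 * 1.00000000 * 0.40338775 = 30.8222


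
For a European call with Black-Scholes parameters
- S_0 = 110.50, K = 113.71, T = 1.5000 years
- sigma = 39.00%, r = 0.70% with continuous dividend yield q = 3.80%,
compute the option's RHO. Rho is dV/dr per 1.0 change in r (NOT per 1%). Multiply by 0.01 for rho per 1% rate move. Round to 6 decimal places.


d1 = 0.0815223125; d2 = -0.3961281873
phi(d1) = 0.3976188178; exp(-qT) = 0.9445940694; exp(-rT) = 0.9895549326
N(d2) = 0.3460052325
Rho = K*T*exp(-rT)*N(d2) = 113.7100 * 1.5000 * 0.9895549326 * 0.3460052325 = 58.399952

Answer: Rho = 58.399952


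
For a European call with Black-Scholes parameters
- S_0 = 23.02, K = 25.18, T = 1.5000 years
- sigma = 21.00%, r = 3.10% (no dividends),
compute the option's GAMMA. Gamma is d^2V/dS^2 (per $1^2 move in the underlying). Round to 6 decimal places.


d1 = -0.0393147976; d2 = -0.2965112206
phi(d1) = 0.3986340863; exp(-qT) = 1.0000000000; exp(-rT) = 0.9545645606
Gamma = exp(-qT) * phi(d1) / (S * sigma * sqrt(T)) = 1.0000000000 * 0.3986340863 / (23.0200 * 0.2100 * 1.2247448714) = 0.067329

Answer: Gamma = 0.067329


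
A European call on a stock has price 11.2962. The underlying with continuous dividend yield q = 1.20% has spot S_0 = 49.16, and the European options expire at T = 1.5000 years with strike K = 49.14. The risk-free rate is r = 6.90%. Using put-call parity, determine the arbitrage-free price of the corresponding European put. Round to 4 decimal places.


Put-call parity: C - P = S_0 * exp(-qT) - K * exp(-rT).
S_0 * exp(-qT) = 49.1600 * 0.98216103 = 48.28303635
K * exp(-rT) = 49.1400 * 0.90167602 = 44.30835976
P = C - S*exp(-qT) + K*exp(-rT)
P = 11.2962 - 48.28303635 + 44.30835976 = 7.3215

Answer: Put price = 7.3215


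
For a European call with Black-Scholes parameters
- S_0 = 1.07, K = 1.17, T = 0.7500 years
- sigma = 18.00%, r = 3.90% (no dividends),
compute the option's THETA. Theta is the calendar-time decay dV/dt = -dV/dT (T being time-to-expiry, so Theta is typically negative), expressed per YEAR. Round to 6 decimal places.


d1 = -0.3075679621; d2 = -0.4634525347
phi(d1) = 0.3805120022; exp(-qT) = 1.0000000000; exp(-rT) = 0.9711736407
Theta = -S*exp(-qT)*phi(d1)*sigma/(2*sqrt(T)) - r*K*exp(-rT)*N(d2) + q*S*exp(-qT)*N(d1)
N(d1) = 0.3792055509; N(d2) = 0.3215200149; sqrt(T) = 0.8660254038
Term 1 = -1.0700 * 1.0000000000 * 0.3805120022 * 0.1800 / (2 * 0.8660254038) = -0.0423120449
Term 2 = -0.0390 * 1.1700 * 0.9711736407 * 0.3215200149 = -0.0142480480
Term 3 = 0 (no dividend yield, q = 0)
Theta = -0.0423120449 + (-0.0142480480) + (0.0000000000) = -0.056560

Answer: Theta = -0.056560


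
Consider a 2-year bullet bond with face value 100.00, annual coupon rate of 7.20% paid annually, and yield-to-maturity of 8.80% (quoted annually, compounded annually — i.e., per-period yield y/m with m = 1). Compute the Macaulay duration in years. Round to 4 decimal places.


Answer: Macaulay duration = 1.9319 years

Derivation:
Coupon per period c = face * coupon_rate / m = 7.200000
Periods per year m = 1; per-period yield y/m = 0.088000
Number of cashflows N = 2
Cashflows (t years, CF_t, discount factor 1/(1+y/m)^(m*t), PV):
  t = 1.0000: CF_t = 7.200000, DF = 0.919118, PV = 6.617647
  t = 2.0000: CF_t = 107.200000, DF = 0.844777, PV = 90.560121
Price P = sum_t PV_t = 97.177768
Macaulay numerator sum_t t * PV_t:
  t * PV_t at t = 1.0000: 6.617647
  t * PV_t at t = 2.0000: 181.120242
Macaulay duration D = (sum_t t * PV_t) / P = 187.737889 / 97.177768 = 1.931902


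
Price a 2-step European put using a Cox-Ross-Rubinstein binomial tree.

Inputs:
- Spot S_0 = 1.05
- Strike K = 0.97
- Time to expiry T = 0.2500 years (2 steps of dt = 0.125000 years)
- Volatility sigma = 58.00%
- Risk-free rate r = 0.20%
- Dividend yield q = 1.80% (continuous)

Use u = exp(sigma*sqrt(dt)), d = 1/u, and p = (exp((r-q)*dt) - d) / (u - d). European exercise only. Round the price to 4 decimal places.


Answer: Price = V(0,0) = 0.0844

Derivation:
dt = T/N = 0.125000
u = exp(sigma*sqrt(dt)) = 1.227600; d = 1/u = 0.814598
p = (exp((r-q)*dt) - d) / (u - d) = 0.444076
Discount per step: exp(-r*dt) = 0.999750
Stock lattice S(k, i) with i counting down-moves:
  k=0: S(0,0) = 1.0500
  k=1: S(1,0) = 1.2890; S(1,1) = 0.8553
  k=2: S(2,0) = 1.5824; S(2,1) = 1.0500; S(2,2) = 0.6967
Terminal payoffs V(N, i) = max(K - S_T, 0):
  V(2,0) = 0.000000; V(2,1) = 0.000000; V(2,2) = 0.273252
Backward induction: V(k, i) = exp(-r*dt) * [p * V(k+1, i) + (1-p) * V(k+1, i+1)].
  V(1,0) = exp(-r*dt) * [p*0.000000 + (1-p)*0.000000] = 0.000000
  V(1,1) = exp(-r*dt) * [p*0.000000 + (1-p)*0.273252] = 0.151870
  V(0,0) = exp(-r*dt) * [p*0.000000 + (1-p)*0.151870] = 0.084407


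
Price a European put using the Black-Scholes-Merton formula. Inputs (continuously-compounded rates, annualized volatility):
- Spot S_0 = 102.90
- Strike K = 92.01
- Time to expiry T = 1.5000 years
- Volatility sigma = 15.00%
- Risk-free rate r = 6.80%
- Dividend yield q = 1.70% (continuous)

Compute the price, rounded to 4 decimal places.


d1 = (ln(S/K) + (r - q + 0.5*sigma^2) * T) / (sigma * sqrt(T)) = 1.11715989
d2 = d1 - sigma * sqrt(T) = 0.93344815
exp(-rT) = 0.90302955; exp(-qT) = 0.97482238
P = K * exp(-rT) * N(-d2) - S_0 * exp(-qT) * N(-d1)
N(-d1) = 0.13196298; N(-d2) = 0.17529431
P = 92.0100 * 0.90302955 * 0.17529431 - 102.9000 * 0.97482238 * 0.13196298 = 1.3277

Answer: Price = 1.3277


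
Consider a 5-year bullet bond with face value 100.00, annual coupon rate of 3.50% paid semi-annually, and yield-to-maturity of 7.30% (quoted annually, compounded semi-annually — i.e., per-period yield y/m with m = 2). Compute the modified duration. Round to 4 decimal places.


Answer: Modified duration = 4.4277

Derivation:
Coupon per period c = face * coupon_rate / m = 1.750000
Periods per year m = 2; per-period yield y/m = 0.036500
Number of cashflows N = 10
Cashflows (t years, CF_t, discount factor 1/(1+y/m)^(m*t), PV):
  t = 0.5000: CF_t = 1.750000, DF = 0.964785, PV = 1.688374
  t = 1.0000: CF_t = 1.750000, DF = 0.930811, PV = 1.628919
  t = 1.5000: CF_t = 1.750000, DF = 0.898033, PV = 1.571557
  t = 2.0000: CF_t = 1.750000, DF = 0.866409, PV = 1.516215
  t = 2.5000: CF_t = 1.750000, DF = 0.835898, PV = 1.462822
  t = 3.0000: CF_t = 1.750000, DF = 0.806462, PV = 1.411309
  t = 3.5000: CF_t = 1.750000, DF = 0.778063, PV = 1.361611
  t = 4.0000: CF_t = 1.750000, DF = 0.750664, PV = 1.313662
  t = 4.5000: CF_t = 1.750000, DF = 0.724230, PV = 1.267402
  t = 5.0000: CF_t = 101.750000, DF = 0.698726, PV = 71.095376
Price P = sum_t PV_t = 84.317246
First compute Macaulay numerator sum_t t * PV_t:
  t * PV_t at t = 0.5000: 0.844187
  t * PV_t at t = 1.0000: 1.628919
  t * PV_t at t = 1.5000: 2.357335
  t * PV_t at t = 2.0000: 3.032430
  t * PV_t at t = 2.5000: 3.657055
  t * PV_t at t = 3.0000: 4.233928
  t * PV_t at t = 3.5000: 4.765637
  t * PV_t at t = 4.0000: 5.254648
  t * PV_t at t = 4.5000: 5.703308
  t * PV_t at t = 5.0000: 355.476879
Macaulay duration D = 386.954326 / 84.317246 = 4.589267
Modified duration = D / (1 + y/m) = 4.589267 / (1 + 0.036500) = 4.427657


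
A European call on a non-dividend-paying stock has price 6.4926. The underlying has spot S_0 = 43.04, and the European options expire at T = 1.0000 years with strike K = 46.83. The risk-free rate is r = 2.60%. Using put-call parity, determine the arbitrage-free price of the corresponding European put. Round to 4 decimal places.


Answer: Put price = 9.0807

Derivation:
Put-call parity: C - P = S_0 * exp(-qT) - K * exp(-rT).
S_0 * exp(-qT) = 43.0400 * 1.00000000 = 43.04000000
K * exp(-rT) = 46.8300 * 0.97433509 = 45.62811225
P = C - S*exp(-qT) + K*exp(-rT)
P = 6.4926 - 43.04000000 + 45.62811225 = 9.0807


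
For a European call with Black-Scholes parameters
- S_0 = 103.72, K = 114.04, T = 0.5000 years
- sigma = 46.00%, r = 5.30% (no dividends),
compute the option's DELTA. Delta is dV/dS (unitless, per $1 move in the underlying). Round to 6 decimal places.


Answer: Delta = 0.481052

Derivation:
d1 = -0.0475123596; d2 = -0.3727814790
phi(d1) = 0.3984922434; exp(-qT) = 1.0000000000; exp(-rT) = 0.9738480438
N(d1) = 0.4810524400
Delta = exp(-qT) * N(d1) = 1.0000000000 * 0.4810524400 = 0.481052


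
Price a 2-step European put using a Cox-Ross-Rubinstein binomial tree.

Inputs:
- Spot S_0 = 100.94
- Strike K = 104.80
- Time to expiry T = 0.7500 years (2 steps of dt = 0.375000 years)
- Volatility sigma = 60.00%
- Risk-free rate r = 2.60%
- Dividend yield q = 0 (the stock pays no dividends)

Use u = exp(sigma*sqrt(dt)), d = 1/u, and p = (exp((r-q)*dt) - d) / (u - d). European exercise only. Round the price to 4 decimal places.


dt = T/N = 0.375000
u = exp(sigma*sqrt(dt)) = 1.444009; d = 1/u = 0.692516
p = (exp((r-q)*dt) - d) / (u - d) = 0.422201
Discount per step: exp(-r*dt) = 0.990297
Stock lattice S(k, i) with i counting down-moves:
  k=0: S(0,0) = 100.9400
  k=1: S(1,0) = 145.7583; S(1,1) = 69.9026
  k=2: S(2,0) = 210.4763; S(2,1) = 100.9400; S(2,2) = 48.4087
Terminal payoffs V(N, i) = max(K - S_T, 0):
  V(2,0) = 0.000000; V(2,1) = 3.860000; V(2,2) = 56.391309
Backward induction: V(k, i) = exp(-r*dt) * [p * V(k+1, i) + (1-p) * V(k+1, i+1)].
  V(1,0) = exp(-r*dt) * [p*0.000000 + (1-p)*3.860000] = 2.208663
  V(1,1) = exp(-r*dt) * [p*3.860000 + (1-p)*56.391309] = 33.880567
  V(0,0) = exp(-r*dt) * [p*2.208663 + (1-p)*33.880567] = 20.309658

Answer: Price = V(0,0) = 20.3097


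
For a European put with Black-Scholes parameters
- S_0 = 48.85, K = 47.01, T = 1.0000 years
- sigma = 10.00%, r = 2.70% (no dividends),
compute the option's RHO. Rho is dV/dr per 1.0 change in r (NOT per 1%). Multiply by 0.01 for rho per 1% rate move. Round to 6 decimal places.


d1 = 0.7039403345; d2 = 0.6039403345
phi(d1) = 0.3113914332; exp(-qT) = 1.0000000000; exp(-rT) = 0.9733612415
N(-d2) = 0.2729416556
Rho = -K*T*exp(-rT)*N(-d2) = -47.0100 * 1.0000 * 0.9733612415 * 0.2729416556 = -12.489186

Answer: Rho = -12.489186


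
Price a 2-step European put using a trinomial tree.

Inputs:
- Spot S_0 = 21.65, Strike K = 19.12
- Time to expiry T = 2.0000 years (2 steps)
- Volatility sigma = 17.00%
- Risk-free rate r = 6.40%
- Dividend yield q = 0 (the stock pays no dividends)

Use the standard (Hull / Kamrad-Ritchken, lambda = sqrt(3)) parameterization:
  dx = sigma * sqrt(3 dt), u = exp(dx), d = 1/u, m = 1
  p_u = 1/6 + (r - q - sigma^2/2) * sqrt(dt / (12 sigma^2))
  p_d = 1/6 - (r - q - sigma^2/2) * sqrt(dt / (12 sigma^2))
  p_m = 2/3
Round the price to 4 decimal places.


Answer: Price = V(0,0) = 0.3322

Derivation:
dt = T/N = 1.000000; dx = sigma*sqrt(3*dt) = 0.294449
u = exp(dx) = 1.342386; d = 1/u = 0.744942
p_u = 0.250807, p_m = 0.666667, p_d = 0.082526
Discount per step: exp(-r*dt) = 0.938005
Stock lattice S(k, j) with j the centered position index:
  k=0: S(0,+0) = 21.6500
  k=1: S(1,-1) = 16.1280; S(1,+0) = 21.6500; S(1,+1) = 29.0627
  k=2: S(2,-2) = 12.0144; S(2,-1) = 16.1280; S(2,+0) = 21.6500; S(2,+1) = 29.0627; S(2,+2) = 39.0133
Terminal payoffs V(N, j) = max(K - S_T, 0):
  V(2,-2) = 7.105573; V(2,-1) = 2.992001; V(2,+0) = 0.000000; V(2,+1) = 0.000000; V(2,+2) = 0.000000
Backward induction: V(k, j) = exp(-r*dt) * [p_u * V(k+1, j+1) + p_m * V(k+1, j) + p_d * V(k+1, j-1)]
  V(1,-1) = exp(-r*dt) * [p_u*0.000000 + p_m*2.992001 + p_d*7.105573] = 2.421051
  V(1,+0) = exp(-r*dt) * [p_u*0.000000 + p_m*0.000000 + p_d*2.992001] = 0.231611
  V(1,+1) = exp(-r*dt) * [p_u*0.000000 + p_m*0.000000 + p_d*0.000000] = 0.000000
  V(0,+0) = exp(-r*dt) * [p_u*0.000000 + p_m*0.231611 + p_d*2.421051] = 0.332249


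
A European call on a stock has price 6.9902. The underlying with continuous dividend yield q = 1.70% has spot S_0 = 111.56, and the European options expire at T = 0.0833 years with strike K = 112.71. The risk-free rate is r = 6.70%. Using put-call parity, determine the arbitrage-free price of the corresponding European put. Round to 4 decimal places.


Answer: Put price = 7.6708

Derivation:
Put-call parity: C - P = S_0 * exp(-qT) - K * exp(-rT).
S_0 * exp(-qT) = 111.5600 * 0.99858490 = 111.40213169
K * exp(-rT) = 112.7100 * 0.99443445 = 112.08270634
P = C - S*exp(-qT) + K*exp(-rT)
P = 6.9902 - 111.40213169 + 112.08270634 = 7.6708


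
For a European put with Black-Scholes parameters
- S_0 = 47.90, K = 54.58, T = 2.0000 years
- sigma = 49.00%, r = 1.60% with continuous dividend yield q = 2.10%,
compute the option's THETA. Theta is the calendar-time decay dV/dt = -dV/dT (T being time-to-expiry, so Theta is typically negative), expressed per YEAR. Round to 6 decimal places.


d1 = 0.1436552208; d2 = -0.5493094248
phi(d1) = 0.3948469947; exp(-qT) = 0.9588697806; exp(-rT) = 0.9685065821
Theta = -S*exp(-qT)*phi(d1)*sigma/(2*sqrt(T)) + r*K*exp(-rT)*N(-d2) - q*S*exp(-qT)*N(-d1)
N(-d1) = 0.4428863665; N(-d2) = 0.7086034397; sqrt(T) = 1.4142135624
Term 1 = -47.9000 * 0.9588697806 * 0.3948469947 * 0.4900 / (2 * 1.4142135624) = -3.1417749201
Term 2 = 0.0160 * 54.5800 * 0.9685065821 * 0.7086034397 = 0.5993207947
Term 3 = -0.0210 * 47.9000 * 0.9588697806 * 0.4428863665 = -0.4271759082
Theta = -3.1417749201 + (0.5993207947) + (-0.4271759082) = -2.969630

Answer: Theta = -2.969630


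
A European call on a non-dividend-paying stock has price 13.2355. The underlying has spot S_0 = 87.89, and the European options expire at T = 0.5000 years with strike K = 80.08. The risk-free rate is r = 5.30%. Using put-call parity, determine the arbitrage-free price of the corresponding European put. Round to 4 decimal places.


Answer: Put price = 3.3313

Derivation:
Put-call parity: C - P = S_0 * exp(-qT) - K * exp(-rT).
S_0 * exp(-qT) = 87.8900 * 1.00000000 = 87.89000000
K * exp(-rT) = 80.0800 * 0.97384804 = 77.98575135
P = C - S*exp(-qT) + K*exp(-rT)
P = 13.2355 - 87.89000000 + 77.98575135 = 3.3313


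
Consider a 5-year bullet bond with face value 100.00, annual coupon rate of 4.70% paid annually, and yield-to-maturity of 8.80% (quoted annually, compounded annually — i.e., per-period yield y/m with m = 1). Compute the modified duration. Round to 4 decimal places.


Answer: Modified duration = 4.1595

Derivation:
Coupon per period c = face * coupon_rate / m = 4.700000
Periods per year m = 1; per-period yield y/m = 0.088000
Number of cashflows N = 5
Cashflows (t years, CF_t, discount factor 1/(1+y/m)^(m*t), PV):
  t = 1.0000: CF_t = 4.700000, DF = 0.919118, PV = 4.319853
  t = 2.0000: CF_t = 4.700000, DF = 0.844777, PV = 3.970453
  t = 3.0000: CF_t = 4.700000, DF = 0.776450, PV = 3.649313
  t = 4.0000: CF_t = 4.700000, DF = 0.713649, PV = 3.354148
  t = 5.0000: CF_t = 104.700000, DF = 0.655927, PV = 68.675559
Price P = sum_t PV_t = 83.969327
First compute Macaulay numerator sum_t t * PV_t:
  t * PV_t at t = 1.0000: 4.319853
  t * PV_t at t = 2.0000: 7.940906
  t * PV_t at t = 3.0000: 10.947940
  t * PV_t at t = 4.0000: 13.416594
  t * PV_t at t = 5.0000: 343.377796
Macaulay duration D = 380.003090 / 83.969327 = 4.525499
Modified duration = D / (1 + y/m) = 4.525499 / (1 + 0.088000) = 4.159466


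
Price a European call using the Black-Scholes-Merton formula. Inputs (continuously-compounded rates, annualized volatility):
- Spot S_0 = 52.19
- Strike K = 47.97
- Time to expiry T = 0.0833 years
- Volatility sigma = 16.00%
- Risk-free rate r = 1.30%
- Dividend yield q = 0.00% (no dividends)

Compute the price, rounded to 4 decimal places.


Answer: Price = 4.3010

Derivation:
d1 = (ln(S/K) + (r - q + 0.5*sigma^2) * T) / (sigma * sqrt(T)) = 1.87238001
d2 = d1 - sigma * sqrt(T) = 1.82620123
exp(-rT) = 0.99891769; exp(-qT) = 1.00000000
C = S_0 * exp(-qT) * N(d1) - K * exp(-rT) * N(d2)
N(d1) = 0.96942298; N(d2) = 0.96609002
C = 52.1900 * 1.00000000 * 0.96942298 - 47.9700 * 0.99891769 * 0.96609002 = 4.3010


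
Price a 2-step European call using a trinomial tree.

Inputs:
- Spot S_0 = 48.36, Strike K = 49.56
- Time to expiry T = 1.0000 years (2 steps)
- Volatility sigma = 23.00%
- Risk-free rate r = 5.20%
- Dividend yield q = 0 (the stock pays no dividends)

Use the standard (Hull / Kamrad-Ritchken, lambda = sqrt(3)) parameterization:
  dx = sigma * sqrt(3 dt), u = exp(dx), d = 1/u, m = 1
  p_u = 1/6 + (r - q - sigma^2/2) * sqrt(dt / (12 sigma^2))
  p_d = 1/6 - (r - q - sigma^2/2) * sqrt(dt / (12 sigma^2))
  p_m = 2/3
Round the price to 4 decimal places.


Answer: Price = V(0,0) = 4.6879

Derivation:
dt = T/N = 0.500000; dx = sigma*sqrt(3*dt) = 0.281691
u = exp(dx) = 1.325370; d = 1/u = 0.754507
p_u = 0.189342, p_m = 0.666667, p_d = 0.143991
Discount per step: exp(-r*dt) = 0.974335
Stock lattice S(k, j) with j the centered position index:
  k=0: S(0,+0) = 48.3600
  k=1: S(1,-1) = 36.4879; S(1,+0) = 48.3600; S(1,+1) = 64.0949
  k=2: S(2,-2) = 27.5304; S(2,-1) = 36.4879; S(2,+0) = 48.3600; S(2,+1) = 64.0949; S(2,+2) = 84.9494
Terminal payoffs V(N, j) = max(S_T - K, 0):
  V(2,-2) = 0.000000; V(2,-1) = 0.000000; V(2,+0) = 0.000000; V(2,+1) = 14.534871; V(2,+2) = 35.389390
Backward induction: V(k, j) = exp(-r*dt) * [p_u * V(k+1, j+1) + p_m * V(k+1, j) + p_d * V(k+1, j-1)]
  V(1,-1) = exp(-r*dt) * [p_u*0.000000 + p_m*0.000000 + p_d*0.000000] = 0.000000
  V(1,+0) = exp(-r*dt) * [p_u*14.534871 + p_m*0.000000 + p_d*0.000000] = 2.681433
  V(1,+1) = exp(-r*dt) * [p_u*35.389390 + p_m*14.534871 + p_d*0.000000] = 15.969955
  V(0,+0) = exp(-r*dt) * [p_u*15.969955 + p_m*2.681433 + p_d*0.000000] = 4.687924


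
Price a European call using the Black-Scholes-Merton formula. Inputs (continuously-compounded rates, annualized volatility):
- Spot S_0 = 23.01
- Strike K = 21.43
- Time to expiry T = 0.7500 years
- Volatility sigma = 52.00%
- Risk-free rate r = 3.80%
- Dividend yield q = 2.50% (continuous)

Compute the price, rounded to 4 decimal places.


Answer: Price = 4.8053

Derivation:
d1 = (ln(S/K) + (r - q + 0.5*sigma^2) * T) / (sigma * sqrt(T)) = 0.40478270
d2 = d1 - sigma * sqrt(T) = -0.04555051
exp(-rT) = 0.97190229; exp(-qT) = 0.98142469
C = S_0 * exp(-qT) * N(d1) - K * exp(-rT) * N(d2)
N(d1) = 0.65718138; N(d2) = 0.48183426
C = 23.0100 * 0.98142469 * 0.65718138 - 21.4300 * 0.97190229 * 0.48183426 = 4.8053


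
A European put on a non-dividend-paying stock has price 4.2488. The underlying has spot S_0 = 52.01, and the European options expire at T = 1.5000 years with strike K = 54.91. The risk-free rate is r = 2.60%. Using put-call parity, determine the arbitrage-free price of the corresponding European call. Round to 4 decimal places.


Put-call parity: C - P = S_0 * exp(-qT) - K * exp(-rT).
S_0 * exp(-qT) = 52.0100 * 1.00000000 = 52.01000000
K * exp(-rT) = 54.9100 * 0.96175071 = 52.80973144
C = P + S*exp(-qT) - K*exp(-rT)
C = 4.2488 + 52.01000000 - 52.80973144 = 3.4491

Answer: Call price = 3.4491


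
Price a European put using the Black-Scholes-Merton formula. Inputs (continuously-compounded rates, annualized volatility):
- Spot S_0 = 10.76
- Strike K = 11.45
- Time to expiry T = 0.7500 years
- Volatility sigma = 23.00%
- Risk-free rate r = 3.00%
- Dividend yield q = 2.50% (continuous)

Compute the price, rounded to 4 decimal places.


d1 = (ln(S/K) + (r - q + 0.5*sigma^2) * T) / (sigma * sqrt(T)) = -0.19362157
d2 = d1 - sigma * sqrt(T) = -0.39280741
exp(-rT) = 0.97775124; exp(-qT) = 0.98142469
P = K * exp(-rT) * N(-d2) - S_0 * exp(-qT) * N(-d1)
N(-d1) = 0.57676390; N(-d2) = 0.65276913
P = 11.4500 * 0.97775124 * 0.65276913 - 10.7600 * 0.98142469 * 0.57676390 = 1.2172

Answer: Price = 1.2172


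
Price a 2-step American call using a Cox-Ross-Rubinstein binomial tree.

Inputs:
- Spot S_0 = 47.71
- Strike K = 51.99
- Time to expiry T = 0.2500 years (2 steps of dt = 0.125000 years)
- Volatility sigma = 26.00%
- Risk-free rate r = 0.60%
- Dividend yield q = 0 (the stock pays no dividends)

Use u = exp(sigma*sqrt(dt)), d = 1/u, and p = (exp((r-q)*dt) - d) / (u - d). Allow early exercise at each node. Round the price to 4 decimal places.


dt = T/N = 0.125000
u = exp(sigma*sqrt(dt)) = 1.096281; d = 1/u = 0.912175
p = (exp((r-q)*dt) - d) / (u - d) = 0.481110
Discount per step: exp(-r*dt) = 0.999250
Stock lattice S(k, i) with i counting down-moves:
  k=0: S(0,0) = 47.7100
  k=1: S(1,0) = 52.3036; S(1,1) = 43.5198
  k=2: S(2,0) = 57.3394; S(2,1) = 47.7100; S(2,2) = 39.6977
Terminal payoffs V(N, i) = max(S_T - K, 0):
  V(2,0) = 5.349445; V(2,1) = 0.000000; V(2,2) = 0.000000
Backward induction: V(k, i) = exp(-r*dt) * [p * V(k+1, i) + (1-p) * V(k+1, i+1)]; then take max(V_cont, immediate exercise) for American.
  V(1,0) = exp(-r*dt) * [p*5.349445 + (1-p)*0.000000] = 2.571744; exercise = 0.313584; V(1,0) = max -> 2.571744
  V(1,1) = exp(-r*dt) * [p*0.000000 + (1-p)*0.000000] = 0.000000; exercise = 0.000000; V(1,1) = max -> 0.000000
  V(0,0) = exp(-r*dt) * [p*2.571744 + (1-p)*0.000000] = 1.236365; exercise = 0.000000; V(0,0) = max -> 1.236365

Answer: Price = V(0,0) = 1.2364


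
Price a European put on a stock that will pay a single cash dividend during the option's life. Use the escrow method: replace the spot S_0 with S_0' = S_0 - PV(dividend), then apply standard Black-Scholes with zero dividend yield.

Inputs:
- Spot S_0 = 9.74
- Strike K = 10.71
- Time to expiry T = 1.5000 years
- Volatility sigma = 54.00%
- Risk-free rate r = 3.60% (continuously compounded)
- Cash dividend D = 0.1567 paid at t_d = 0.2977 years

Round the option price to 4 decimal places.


PV(D) = D * exp(-r * t_d) = 0.1567 * 0.98934002 = 0.15502958
S_0' = S_0 - PV(D) = 9.7400 - 0.15502958 = 9.58497042
d1 = (ln(S_0'/K) + (r + sigma^2/2)*T) / (sigma*sqrt(T)) = 0.24452320
d2 = d1 - sigma*sqrt(T) = -0.41683904
exp(-rT) = 0.94743211
N(-d1) = 0.40341282; N(-d2) = 0.66160193
P = K * exp(-rT) * N(-d2) - S_0' * N(-d1) = 10.7100 * 0.94743211 * 0.66160193 - 9.58497042 * 0.40341282 = 2.8466

Answer: Price = 2.8466


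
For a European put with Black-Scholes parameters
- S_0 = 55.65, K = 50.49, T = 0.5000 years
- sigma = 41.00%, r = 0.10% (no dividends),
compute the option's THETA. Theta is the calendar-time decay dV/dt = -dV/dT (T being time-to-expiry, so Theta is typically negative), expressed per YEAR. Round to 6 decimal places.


d1 = 0.4823219535; d2 = 0.1924081732
phi(d1) = 0.3551355375; exp(-qT) = 1.0000000000; exp(-rT) = 0.9995001250
Theta = -S*exp(-qT)*phi(d1)*sigma/(2*sqrt(T)) + r*K*exp(-rT)*N(-d2) - q*S*exp(-qT)*N(-d1)
N(-d1) = 0.3147886271; N(-d2) = 0.4237112454; sqrt(T) = 0.7071067812
Term 1 = -55.6500 * 1.0000000000 * 0.3551355375 * 0.4100 / (2 * 0.7071067812) = -5.7296508864
Term 2 = 0.0010 * 50.4900 * 0.9995001250 * 0.4237112454 = 0.0213824869
Term 3 = 0 (no dividend yield, q = 0)
Theta = -5.7296508864 + (0.0213824869) + (0.0000000000) = -5.708268

Answer: Theta = -5.708268


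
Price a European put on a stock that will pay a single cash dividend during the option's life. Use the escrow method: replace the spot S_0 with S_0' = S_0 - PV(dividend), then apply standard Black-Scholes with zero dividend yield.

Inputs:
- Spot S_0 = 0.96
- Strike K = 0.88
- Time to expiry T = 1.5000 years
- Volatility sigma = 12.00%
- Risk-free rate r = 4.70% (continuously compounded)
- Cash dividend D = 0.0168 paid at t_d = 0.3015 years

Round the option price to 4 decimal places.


Answer: Price = 0.0117

Derivation:
PV(D) = D * exp(-r * t_d) = 0.0168 * 0.98592943 = 0.01656361
S_0' = S_0 - PV(D) = 0.9600 - 0.01656361 = 0.94343639
d1 = (ln(S_0'/K) + (r + sigma^2/2)*T) / (sigma*sqrt(T)) = 1.02679229
d2 = d1 - sigma*sqrt(T) = 0.87982291
exp(-rT) = 0.93192774
N(-d1) = 0.15225914; N(-d2) = 0.18947763
P = K * exp(-rT) * N(-d2) - S_0' * N(-d1) = 0.8800 * 0.93192774 * 0.18947763 - 0.94343639 * 0.15225914 = 0.0117


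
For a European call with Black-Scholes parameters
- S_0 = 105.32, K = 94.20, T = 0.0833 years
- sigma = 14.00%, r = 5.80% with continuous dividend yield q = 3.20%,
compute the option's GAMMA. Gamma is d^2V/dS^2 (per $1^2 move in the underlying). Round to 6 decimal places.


d1 = 2.8353229547; d2 = 2.7949165196
phi(d1) = 0.0071655772; exp(-qT) = 0.9973379496; exp(-rT) = 0.9951802524
Gamma = exp(-qT) * phi(d1) / (S * sigma * sqrt(T)) = 0.9973379496 * 0.0071655772 / (105.3200 * 0.1400 * 0.2886173938) = 0.001679

Answer: Gamma = 0.001679


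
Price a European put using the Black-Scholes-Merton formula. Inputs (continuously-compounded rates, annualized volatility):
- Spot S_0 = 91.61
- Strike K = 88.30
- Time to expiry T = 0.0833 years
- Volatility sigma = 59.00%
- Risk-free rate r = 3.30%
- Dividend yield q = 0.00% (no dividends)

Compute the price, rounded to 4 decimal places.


d1 = (ln(S/K) + (r - q + 0.5*sigma^2) * T) / (sigma * sqrt(T)) = 0.31739629
d2 = d1 - sigma * sqrt(T) = 0.14711203
exp(-rT) = 0.99725487; exp(-qT) = 1.00000000
P = K * exp(-rT) * N(-d2) - S_0 * exp(-qT) * N(-d1)
N(-d1) = 0.37547146; N(-d2) = 0.44152180
P = 88.3000 * 0.99725487 * 0.44152180 - 91.6100 * 1.00000000 * 0.37547146 = 4.4824

Answer: Price = 4.4824


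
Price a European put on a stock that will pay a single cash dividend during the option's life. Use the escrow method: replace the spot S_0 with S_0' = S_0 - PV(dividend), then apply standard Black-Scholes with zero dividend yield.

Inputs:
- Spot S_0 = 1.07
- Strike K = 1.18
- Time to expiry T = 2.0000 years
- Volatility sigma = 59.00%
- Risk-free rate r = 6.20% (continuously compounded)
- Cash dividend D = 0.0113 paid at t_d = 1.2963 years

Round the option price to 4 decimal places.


Answer: Price = 0.3314

Derivation:
PV(D) = D * exp(-r * t_d) = 0.0113 * 0.92277430 = 0.01042735
S_0' = S_0 - PV(D) = 1.0700 - 0.01042735 = 1.05957265
d1 = (ln(S_0'/K) + (r + sigma^2/2)*T) / (sigma*sqrt(T)) = 0.43678972
d2 = d1 - sigma*sqrt(T) = -0.39759628
exp(-rT) = 0.88337984
N(-d1) = 0.33113193; N(-d2) = 0.65453610
P = K * exp(-rT) * N(-d2) - S_0' * N(-d1) = 1.1800 * 0.88337984 * 0.65453610 - 1.05957265 * 0.33113193 = 0.3314


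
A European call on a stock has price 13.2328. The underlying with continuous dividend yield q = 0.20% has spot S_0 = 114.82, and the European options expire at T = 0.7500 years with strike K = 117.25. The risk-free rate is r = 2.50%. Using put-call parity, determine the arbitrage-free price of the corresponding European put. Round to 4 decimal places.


Answer: Put price = 13.6569

Derivation:
Put-call parity: C - P = S_0 * exp(-qT) - K * exp(-rT).
S_0 * exp(-qT) = 114.8200 * 0.99850112 = 114.64789911
K * exp(-rT) = 117.2500 * 0.98142469 = 115.07204464
P = C - S*exp(-qT) + K*exp(-rT)
P = 13.2328 - 114.64789911 + 115.07204464 = 13.6569


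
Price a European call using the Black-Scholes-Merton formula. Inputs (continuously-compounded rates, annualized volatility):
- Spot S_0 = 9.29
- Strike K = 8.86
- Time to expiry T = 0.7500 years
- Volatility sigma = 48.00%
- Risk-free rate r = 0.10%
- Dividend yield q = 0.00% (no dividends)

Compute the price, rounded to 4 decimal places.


Answer: Price = 1.7218

Derivation:
d1 = (ln(S/K) + (r - q + 0.5*sigma^2) * T) / (sigma * sqrt(T)) = 0.32365724
d2 = d1 - sigma * sqrt(T) = -0.09203495
exp(-rT) = 0.99925028; exp(-qT) = 1.00000000
C = S_0 * exp(-qT) * N(d1) - K * exp(-rT) * N(d2)
N(d1) = 0.62690123; N(d2) = 0.46333513
C = 9.2900 * 1.00000000 * 0.62690123 - 8.8600 * 0.99925028 * 0.46333513 = 1.7218


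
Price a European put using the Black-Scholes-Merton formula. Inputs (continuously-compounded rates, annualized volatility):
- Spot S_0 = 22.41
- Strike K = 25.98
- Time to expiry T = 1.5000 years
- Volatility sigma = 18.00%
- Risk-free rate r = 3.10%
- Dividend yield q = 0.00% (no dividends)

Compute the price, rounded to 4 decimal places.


Answer: Price = 3.4805

Derivation:
d1 = (ln(S/K) + (r - q + 0.5*sigma^2) * T) / (sigma * sqrt(T)) = -0.34936856
d2 = d1 - sigma * sqrt(T) = -0.56982264
exp(-rT) = 0.95456456; exp(-qT) = 1.00000000
P = K * exp(-rT) * N(-d2) - S_0 * exp(-qT) * N(-d1)
N(-d1) = 0.63659368; N(-d2) = 0.71560100
P = 25.9800 * 0.95456456 * 0.71560100 - 22.4100 * 1.00000000 * 0.63659368 = 3.4805


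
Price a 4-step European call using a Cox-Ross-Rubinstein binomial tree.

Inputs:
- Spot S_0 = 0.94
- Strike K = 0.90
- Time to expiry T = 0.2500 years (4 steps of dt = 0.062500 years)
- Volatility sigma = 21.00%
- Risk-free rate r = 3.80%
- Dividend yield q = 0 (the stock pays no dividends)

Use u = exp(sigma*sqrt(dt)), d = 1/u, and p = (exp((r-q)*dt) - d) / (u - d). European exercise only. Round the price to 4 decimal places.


Answer: Price = V(0,0) = 0.0692

Derivation:
dt = T/N = 0.062500
u = exp(sigma*sqrt(dt)) = 1.053903; d = 1/u = 0.948854
p = (exp((r-q)*dt) - d) / (u - d) = 0.509514
Discount per step: exp(-r*dt) = 0.997628
Stock lattice S(k, i) with i counting down-moves:
  k=0: S(0,0) = 0.9400
  k=1: S(1,0) = 0.9907; S(1,1) = 0.8919
  k=2: S(2,0) = 1.0441; S(2,1) = 0.9400; S(2,2) = 0.8463
  k=3: S(3,0) = 1.1003; S(3,1) = 0.9907; S(3,2) = 0.8919; S(3,3) = 0.8030
  k=4: S(4,0) = 1.1597; S(4,1) = 1.0441; S(4,2) = 0.9400; S(4,3) = 0.8463; S(4,4) = 0.7619
Terminal payoffs V(N, i) = max(S_T - K, 0):
  V(4,0) = 0.259657; V(4,1) = 0.144068; V(4,2) = 0.040000; V(4,3) = 0.000000; V(4,4) = 0.000000
Backward induction: V(k, i) = exp(-r*dt) * [p * V(k+1, i) + (1-p) * V(k+1, i+1)].
  V(3,0) = exp(-r*dt) * [p*0.259657 + (1-p)*0.144068] = 0.202481
  V(3,1) = exp(-r*dt) * [p*0.144068 + (1-p)*0.040000] = 0.092803
  V(3,2) = exp(-r*dt) * [p*0.040000 + (1-p)*0.000000] = 0.020332
  V(3,3) = exp(-r*dt) * [p*0.000000 + (1-p)*0.000000] = 0.000000
  V(2,0) = exp(-r*dt) * [p*0.202481 + (1-p)*0.092803] = 0.148333
  V(2,1) = exp(-r*dt) * [p*0.092803 + (1-p)*0.020332] = 0.057121
  V(2,2) = exp(-r*dt) * [p*0.020332 + (1-p)*0.000000] = 0.010335
  V(1,0) = exp(-r*dt) * [p*0.148333 + (1-p)*0.057121] = 0.103349
  V(1,1) = exp(-r*dt) * [p*0.057121 + (1-p)*0.010335] = 0.034092
  V(0,0) = exp(-r*dt) * [p*0.103349 + (1-p)*0.034092] = 0.069215


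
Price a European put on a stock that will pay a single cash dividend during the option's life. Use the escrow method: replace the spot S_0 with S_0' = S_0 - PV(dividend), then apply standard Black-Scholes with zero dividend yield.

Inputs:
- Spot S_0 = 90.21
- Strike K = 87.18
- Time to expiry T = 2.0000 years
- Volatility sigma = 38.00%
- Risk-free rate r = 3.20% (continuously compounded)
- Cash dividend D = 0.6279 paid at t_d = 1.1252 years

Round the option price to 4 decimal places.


PV(D) = D * exp(-r * t_d) = 0.6279 * 0.96463412 = 0.60569376
S_0' = S_0 - PV(D) = 90.2100 - 0.60569376 = 89.60430624
d1 = (ln(S_0'/K) + (r + sigma^2/2)*T) / (sigma*sqrt(T)) = 0.43883127
d2 = d1 - sigma*sqrt(T) = -0.09856988
exp(-rT) = 0.93800500
N(-d1) = 0.33039190; N(-d2) = 0.53926011
P = K * exp(-rT) * N(-d2) - S_0' * N(-d1) = 87.1800 * 0.93800500 * 0.53926011 - 89.60430624 * 0.33039190 = 14.4936

Answer: Price = 14.4936


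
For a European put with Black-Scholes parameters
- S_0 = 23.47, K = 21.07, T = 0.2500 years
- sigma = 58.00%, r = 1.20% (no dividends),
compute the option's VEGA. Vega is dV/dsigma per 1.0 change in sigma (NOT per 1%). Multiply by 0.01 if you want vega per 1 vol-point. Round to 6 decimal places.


Answer: Vega = 4.073914

Derivation:
d1 = 0.5273199381; d2 = 0.2373199381
phi(d1) = 0.3471592427; exp(-qT) = 1.0000000000; exp(-rT) = 0.9970044955
Vega = S * exp(-qT) * phi(d1) * sqrt(T) = 23.4700 * 1.0000000000 * 0.3471592427 * 0.5000000000 = 4.073914


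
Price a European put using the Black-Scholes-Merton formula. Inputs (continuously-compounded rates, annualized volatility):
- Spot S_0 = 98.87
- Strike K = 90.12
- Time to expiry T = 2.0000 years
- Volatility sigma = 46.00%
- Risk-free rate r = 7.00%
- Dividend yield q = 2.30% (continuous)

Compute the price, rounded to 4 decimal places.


Answer: Price = 14.8574

Derivation:
d1 = (ln(S/K) + (r - q + 0.5*sigma^2) * T) / (sigma * sqrt(T)) = 0.61220650
d2 = d1 - sigma * sqrt(T) = -0.03833174
exp(-rT) = 0.86935824; exp(-qT) = 0.95504196
P = K * exp(-rT) * N(-d2) - S_0 * exp(-qT) * N(-d1)
N(-d1) = 0.27020057; N(-d2) = 0.51528841
P = 90.1200 * 0.86935824 * 0.51528841 - 98.8700 * 0.95504196 * 0.27020057 = 14.8574


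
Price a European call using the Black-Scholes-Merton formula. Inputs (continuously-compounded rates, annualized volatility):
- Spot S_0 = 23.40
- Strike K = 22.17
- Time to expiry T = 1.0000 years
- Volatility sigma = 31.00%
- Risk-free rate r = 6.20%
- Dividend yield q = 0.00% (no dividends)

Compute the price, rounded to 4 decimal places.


Answer: Price = 4.1927

Derivation:
d1 = (ln(S/K) + (r - q + 0.5*sigma^2) * T) / (sigma * sqrt(T)) = 0.52918064
d2 = d1 - sigma * sqrt(T) = 0.21918064
exp(-rT) = 0.93988289; exp(-qT) = 1.00000000
C = S_0 * exp(-qT) * N(d1) - K * exp(-rT) * N(d2)
N(d1) = 0.70165993; N(d2) = 0.58674533
C = 23.4000 * 1.00000000 * 0.70165993 - 22.1700 * 0.93988289 * 0.58674533 = 4.1927


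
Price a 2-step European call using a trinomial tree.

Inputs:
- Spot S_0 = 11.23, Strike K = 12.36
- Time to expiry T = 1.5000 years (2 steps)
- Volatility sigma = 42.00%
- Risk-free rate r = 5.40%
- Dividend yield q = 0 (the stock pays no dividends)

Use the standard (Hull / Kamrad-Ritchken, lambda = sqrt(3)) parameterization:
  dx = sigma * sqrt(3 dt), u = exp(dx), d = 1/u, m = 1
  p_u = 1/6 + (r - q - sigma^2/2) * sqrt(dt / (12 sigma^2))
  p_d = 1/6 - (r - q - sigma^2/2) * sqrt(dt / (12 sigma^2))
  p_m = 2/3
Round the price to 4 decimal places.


dt = T/N = 0.750000; dx = sigma*sqrt(3*dt) = 0.630000
u = exp(dx) = 1.877611; d = 1/u = 0.532592
p_u = 0.146310, p_m = 0.666667, p_d = 0.187024
Discount per step: exp(-r*dt) = 0.960309
Stock lattice S(k, j) with j the centered position index:
  k=0: S(0,+0) = 11.2300
  k=1: S(1,-1) = 5.9810; S(1,+0) = 11.2300; S(1,+1) = 21.0856
  k=2: S(2,-2) = 3.1854; S(2,-1) = 5.9810; S(2,+0) = 11.2300; S(2,+1) = 21.0856; S(2,+2) = 39.5905
Terminal payoffs V(N, j) = max(S_T - K, 0):
  V(2,-2) = 0.000000; V(2,-1) = 0.000000; V(2,+0) = 0.000000; V(2,+1) = 8.725567; V(2,+2) = 27.230483
Backward induction: V(k, j) = exp(-r*dt) * [p_u * V(k+1, j+1) + p_m * V(k+1, j) + p_d * V(k+1, j-1)]
  V(1,-1) = exp(-r*dt) * [p_u*0.000000 + p_m*0.000000 + p_d*0.000000] = 0.000000
  V(1,+0) = exp(-r*dt) * [p_u*8.725567 + p_m*0.000000 + p_d*0.000000] = 1.225963
  V(1,+1) = exp(-r*dt) * [p_u*27.230483 + p_m*8.725567 + p_d*0.000000] = 9.412109
  V(0,+0) = exp(-r*dt) * [p_u*9.412109 + p_m*1.225963 + p_d*0.000000] = 2.107293

Answer: Price = V(0,0) = 2.1073


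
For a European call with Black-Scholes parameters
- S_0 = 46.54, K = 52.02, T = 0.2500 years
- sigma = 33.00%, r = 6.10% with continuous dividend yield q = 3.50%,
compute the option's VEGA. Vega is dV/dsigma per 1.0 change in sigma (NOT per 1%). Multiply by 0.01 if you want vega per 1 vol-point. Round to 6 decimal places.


d1 = -0.5527491039; d2 = -0.7177491039
phi(d1) = 0.3424244193; exp(-qT) = 0.9912881698; exp(-rT) = 0.9848656924
Vega = S * exp(-qT) * phi(d1) * sqrt(T) = 46.5400 * 0.9912881698 * 0.3424244193 * 0.5000000000 = 7.898798

Answer: Vega = 7.898798


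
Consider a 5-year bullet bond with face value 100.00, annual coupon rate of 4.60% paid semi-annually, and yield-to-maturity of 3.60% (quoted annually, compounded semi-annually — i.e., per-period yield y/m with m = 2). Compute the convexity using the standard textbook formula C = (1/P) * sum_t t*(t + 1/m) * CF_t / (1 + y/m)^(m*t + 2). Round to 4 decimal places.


Coupon per period c = face * coupon_rate / m = 2.300000
Periods per year m = 2; per-period yield y/m = 0.018000
Number of cashflows N = 10
Cashflows (t years, CF_t, discount factor 1/(1+y/m)^(m*t), PV):
  t = 0.5000: CF_t = 2.300000, DF = 0.982318, PV = 2.259332
  t = 1.0000: CF_t = 2.300000, DF = 0.964949, PV = 2.219383
  t = 1.5000: CF_t = 2.300000, DF = 0.947887, PV = 2.180141
  t = 2.0000: CF_t = 2.300000, DF = 0.931127, PV = 2.141592
  t = 2.5000: CF_t = 2.300000, DF = 0.914663, PV = 2.103725
  t = 3.0000: CF_t = 2.300000, DF = 0.898490, PV = 2.066527
  t = 3.5000: CF_t = 2.300000, DF = 0.882603, PV = 2.029988
  t = 4.0000: CF_t = 2.300000, DF = 0.866997, PV = 1.994094
  t = 4.5000: CF_t = 2.300000, DF = 0.851667, PV = 1.958835
  t = 5.0000: CF_t = 102.300000, DF = 0.836608, PV = 85.585039
Price P = sum_t PV_t = 104.538656
Convexity numerator sum_t t*(t + 1/m) * CF_t / (1+y/m)^(m*t + 2):
  t = 0.5000: term = 1.090070
  t = 1.0000: term = 3.212388
  t = 1.5000: term = 6.311175
  t = 2.0000: term = 10.332637
  t = 2.5000: term = 15.224907
  t = 3.0000: term = 20.937986
  t = 3.5000: term = 27.423689
  t = 4.0000: term = 34.635588
  t = 4.5000: term = 42.528963
  t = 5.0000: term = 2271.093381
Convexity = (1/P) * sum = 2432.790784 / 104.538656 = 23.271686

Answer: Convexity = 23.2717


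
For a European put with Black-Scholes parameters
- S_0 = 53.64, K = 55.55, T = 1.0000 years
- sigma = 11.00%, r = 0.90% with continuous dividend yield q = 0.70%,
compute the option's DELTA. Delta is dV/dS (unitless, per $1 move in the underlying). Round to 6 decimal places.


d1 = -0.2448950697; d2 = -0.3548950697
phi(d1) = 0.3871568655; exp(-qT) = 0.9930244429; exp(-rT) = 0.9910403788
N(-d1) = 0.5967311604
Delta = -exp(-qT) * N(-d1) = -0.9930244429 * 0.5967311604 = -0.592569

Answer: Delta = -0.592569


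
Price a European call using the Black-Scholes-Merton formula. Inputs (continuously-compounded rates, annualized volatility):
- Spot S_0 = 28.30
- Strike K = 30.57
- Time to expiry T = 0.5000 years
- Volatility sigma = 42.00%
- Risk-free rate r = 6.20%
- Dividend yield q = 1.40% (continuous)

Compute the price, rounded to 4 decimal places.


d1 = (ln(S/K) + (r - q + 0.5*sigma^2) * T) / (sigma * sqrt(T)) = -0.03049762
d2 = d1 - sigma * sqrt(T) = -0.32748247
exp(-rT) = 0.96947557; exp(-qT) = 0.99302444
C = S_0 * exp(-qT) * N(d1) - K * exp(-rT) * N(d2)
N(d1) = 0.48783510; N(d2) = 0.37165150
C = 28.3000 * 0.99302444 * 0.48783510 - 30.5700 * 0.96947557 * 0.37165150 = 2.6948

Answer: Price = 2.6948


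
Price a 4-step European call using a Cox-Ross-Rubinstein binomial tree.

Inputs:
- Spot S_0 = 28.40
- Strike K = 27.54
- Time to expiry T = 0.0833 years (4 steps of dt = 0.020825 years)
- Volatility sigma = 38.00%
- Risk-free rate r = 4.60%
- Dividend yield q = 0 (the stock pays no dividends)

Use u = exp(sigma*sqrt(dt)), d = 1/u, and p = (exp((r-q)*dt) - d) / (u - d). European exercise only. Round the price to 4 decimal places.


Answer: Price = V(0,0) = 1.8028

Derivation:
dt = T/N = 0.020825
u = exp(sigma*sqrt(dt)) = 1.056369; d = 1/u = 0.946639
p = (exp((r-q)*dt) - d) / (u - d) = 0.495028
Discount per step: exp(-r*dt) = 0.999043
Stock lattice S(k, i) with i counting down-moves:
  k=0: S(0,0) = 28.4000
  k=1: S(1,0) = 30.0009; S(1,1) = 26.8846
  k=2: S(2,0) = 31.6920; S(2,1) = 28.4000; S(2,2) = 25.4500
  k=3: S(3,0) = 33.4784; S(3,1) = 30.0009; S(3,2) = 26.8846; S(3,3) = 24.0919
  k=4: S(4,0) = 35.3656; S(4,1) = 31.6920; S(4,2) = 28.4000; S(4,3) = 25.4500; S(4,4) = 22.8064
Terminal payoffs V(N, i) = max(S_T - K, 0):
  V(4,0) = 7.825556; V(4,1) = 4.151983; V(4,2) = 0.860000; V(4,3) = 0.000000; V(4,4) = 0.000000
Backward induction: V(k, i) = exp(-r*dt) * [p * V(k+1, i) + (1-p) * V(k+1, i+1)].
  V(3,0) = exp(-r*dt) * [p*7.825556 + (1-p)*4.151983] = 5.964790
  V(3,1) = exp(-r*dt) * [p*4.151983 + (1-p)*0.860000] = 2.487241
  V(3,2) = exp(-r*dt) * [p*0.860000 + (1-p)*0.000000] = 0.425317
  V(3,3) = exp(-r*dt) * [p*0.000000 + (1-p)*0.000000] = 0.000000
  V(2,0) = exp(-r*dt) * [p*5.964790 + (1-p)*2.487241] = 4.204697
  V(2,1) = exp(-r*dt) * [p*2.487241 + (1-p)*0.425317] = 1.444643
  V(2,2) = exp(-r*dt) * [p*0.425317 + (1-p)*0.000000] = 0.210342
  V(1,0) = exp(-r*dt) * [p*4.204697 + (1-p)*1.444643] = 2.808257
  V(1,1) = exp(-r*dt) * [p*1.444643 + (1-p)*0.210342] = 0.820570
  V(0,0) = exp(-r*dt) * [p*2.808257 + (1-p)*0.820570] = 1.802803
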